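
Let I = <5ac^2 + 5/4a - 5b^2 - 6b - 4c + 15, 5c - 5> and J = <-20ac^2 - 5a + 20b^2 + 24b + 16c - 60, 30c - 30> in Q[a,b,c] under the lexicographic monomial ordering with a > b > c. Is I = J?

Two ideals are equal iff their reduced Gröbner bases coincide (the reduced basis is unique for a fixed ordering).
Buchberger on the first generating set:
f_1 = 5ac^2 + 5/4a - 5b^2 - 6b - 4c + 15, LT = ac^2.
f_2 = 5c - 5, LT = c.

S(f_1,f_2): lcm = ac^2. S = ac + 1/4a - b^2 - 6/5b - 4/5c + 3.
  leading term ac: subtract (1/5a)·f_2 from ac + 1/4a - b^2 - 6/5b - 4/5c + 3 → 5/4a - b^2 - 6/5b - 4/5c + 3
  leading term a: no divisor's leading term divides it; move 5/4a to the remainder.
  leading term b^2: no divisor's leading term divides it; move -b^2 to the remainder.
  leading term b: no divisor's leading term divides it; move -6/5b to the remainder.
  leading term c: subtract (-4/25)·f_2 from -4/5c + 3 → 11/5
  leading term 1: no divisor's leading term divides it; move 11/5 to the remainder.
  remainder 5/4a - b^2 - 6/5b + 11/5 ≠ 0; add g_3 = 5/4a - b^2 - 6/5b + 11/5 to the basis.

The other S-polynomials (S(f_1,g_3), S(f_2,g_3)) all reduce to 0 modulo the current basis, so we have a Gröbner basis.
Inter-reduce: drop elements whose leading term is divisible by another's, tail-reduce, and make monic.
Reduced Gröbner basis: {a - 4/5b^2 - 24/25b + 44/25, c - 1}.

Buchberger on the second generating set:
h_1 = -20ac^2 - 5a + 20b^2 + 24b + 16c - 60, LT = ac^2.
h_2 = 30c - 30, LT = c.

S(h_1,h_2): lcm = ac^2. S = ac + 1/4a - b^2 - 6/5b - 4/5c + 3.
  leading term ac: subtract (1/30a)·h_2 from ac + 1/4a - b^2 - 6/5b - 4/5c + 3 → 5/4a - b^2 - 6/5b - 4/5c + 3
  leading term a: no divisor's leading term divides it; move 5/4a to the remainder.
  leading term b^2: no divisor's leading term divides it; move -b^2 to the remainder.
  leading term b: no divisor's leading term divides it; move -6/5b to the remainder.
  leading term c: subtract (-2/75)·h_2 from -4/5c + 3 → 11/5
  leading term 1: no divisor's leading term divides it; move 11/5 to the remainder.
  remainder 5/4a - b^2 - 6/5b + 11/5 ≠ 0; add k_3 = 5/4a - b^2 - 6/5b + 11/5 to the basis.

The other S-polynomials (S(h_1,k_3), S(h_2,k_3)) all reduce to 0 modulo the current basis, so we have a Gröbner basis.
Inter-reduce: drop elements whose leading term is divisible by another's, tail-reduce, and make monic.
Reduced Gröbner basis: {a - 4/5b^2 - 24/25b + 44/25, c - 1}.

These coincide, so the ideals are equal.
The same test decides containment: I ⊆ J iff every generator of I reduces to 0 modulo a Gröbner basis of J.

Yes, the ideals are equal.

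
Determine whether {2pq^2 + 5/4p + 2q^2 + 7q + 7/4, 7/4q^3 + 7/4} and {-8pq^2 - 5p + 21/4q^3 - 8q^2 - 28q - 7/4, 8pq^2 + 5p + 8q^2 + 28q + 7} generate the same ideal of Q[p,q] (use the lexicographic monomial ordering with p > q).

Yes, the ideals are equal.

For a fixed monomial order, each ideal has a unique reduced Gröbner basis; comparing bases decides equality.
Buchberger on the first generating set:
f_1 = 2pq^2 + 5/4p + 2q^2 + 7q + 7/4, LT = pq^2.
f_2 = 7/4q^3 + 7/4, LT = q^3.

S(f_1,f_2): lcm = pq^3. S = 5/8pq - p + q^3 + 7/2q^2 + 7/8q.
  reduce S modulo (f_1, f_2):
  remainder 5/8pq - p + 7/2q^2 + 7/8q - 1 ≠ 0; add g_3 = 5/8pq - p + 7/2q^2 + 7/8q - 1 to the basis.

S(f_1,g_3): lcm = pq^2. S = 8/5pq + 5/8p - 28/5q^3 - 2/5q^2 + 51/10q + 7/8.
  reduce S modulo (f_1, f_2, g_3):
  remainder 637/200p - 234/25q^2 + 143/50q + 1807/200 ≠ 0; add g_4 = 637/200p - 234/25q^2 + 143/50q + 1807/200 to the basis.

The other S-polynomials (S(f_2,g_3), S(f_1,g_4), S(f_2,g_4), S(g_3,g_4)) all reduce to 0 modulo the current basis, so we have a Gröbner basis.
Inter-reduce: drop elements whose leading term is divisible by another's, tail-reduce, and make monic.
Reduced Gröbner basis: {p - 144/49q^2 + 44/49q + 139/49, q^3 + 1}.

Buchberger on the second generating set:
h_1 = -8pq^2 - 5p + 21/4q^3 - 8q^2 - 28q - 7/4, LT = pq^2.
h_2 = 8pq^2 + 5p + 8q^2 + 28q + 7, LT = pq^2.

S(h_1,h_2): lcm = pq^2. S = -21/32q^3 - 21/32.
  reduce S modulo (h_1, h_2):
  remainder -21/32q^3 - 21/32 ≠ 0; add k_3 = -21/32q^3 - 21/32 to the basis.

S(h_1,k_3): lcm = pq^3. S = 5/8pq - p - 21/32q^4 + q^3 + 7/2q^2 + 7/32q.
  reduce S modulo (h_1, h_2, k_3):
  remainder 5/8pq - p + 7/2q^2 + 7/8q - 1 ≠ 0; add k_4 = 5/8pq - p + 7/2q^2 + 7/8q - 1 to the basis.

S(h_1,k_4): lcm = pq^2. S = 8/5pq + 5/8p - 1001/160q^3 - 2/5q^2 + 51/10q + 7/32.
  reduce S modulo (h_1, h_2, k_3, k_4):
  remainder 637/200p - 234/25q^2 + 143/50q + 1807/200 ≠ 0; add k_5 = 637/200p - 234/25q^2 + 143/50q + 1807/200 to the basis.

The other S-polynomials (S(h_2,k_3), S(h_2,k_4), S(k_3,k_4), S(h_1,k_5), S(h_2,k_5), S(k_3,k_5), S(k_4,k_5)) all reduce to 0 modulo the current basis, so we have a Gröbner basis.
Inter-reduce: drop elements whose leading term is divisible by another's, tail-reduce, and make monic.
Reduced Gröbner basis: {p - 144/49q^2 + 44/49q + 139/49, q^3 + 1}.

The two bases agree; hence the ideals are identical.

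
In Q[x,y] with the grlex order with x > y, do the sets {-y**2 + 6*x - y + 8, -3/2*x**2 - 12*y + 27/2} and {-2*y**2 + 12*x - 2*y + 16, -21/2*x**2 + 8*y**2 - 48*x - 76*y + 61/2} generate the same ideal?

Yes, the ideals are equal.

For a fixed monomial order, each ideal has a unique reduced Gröbner basis; comparing bases decides equality.
Buchberger on the first generating set:
f_1 = -y**2 + 6*x - y + 8, LT = y**2.
f_2 = -3/2*x**2 - 12*y + 27/2, LT = x**2.

The S-polynomials (S(f_1,f_2)) all reduce to 0 modulo the current basis, so we have a Gröbner basis.
Inter-reduce: drop elements whose leading term is divisible by another's, tail-reduce, and make monic.
Reduced Gröbner basis: {x**2 + 8*y - 9, y**2 - 6*x + y - 8}.

Buchberger on the second generating set:
h_1 = -2*y**2 + 12*x - 2*y + 16, LT = y**2.
h_2 = -21/2*x**2 + 8*y**2 - 48*x - 76*y + 61/2, LT = x**2.

The S-polynomials (S(h_1,h_2)) all reduce to 0 modulo the current basis, so we have a Gröbner basis.
Inter-reduce: drop elements whose leading term is divisible by another's, tail-reduce, and make monic.
Reduced Gröbner basis: {x**2 + 8*y - 9, y**2 - 6*x + y - 8}.

The two bases agree; hence the ideals are identical.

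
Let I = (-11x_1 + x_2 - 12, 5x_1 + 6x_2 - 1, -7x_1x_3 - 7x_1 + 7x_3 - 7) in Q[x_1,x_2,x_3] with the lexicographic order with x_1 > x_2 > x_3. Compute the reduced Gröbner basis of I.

f_1 = -11x_1 + x_2 - 12, LT = x_1.
f_2 = 5x_1 + 6x_2 - 1, LT = x_1.
f_3 = -7x_1x_3 - 7x_1 + 7x_3 - 7, LT = x_1x_3.

S(f_1,f_2): lcm = x_1. S = -71/55x_2 + 71/55.
  leading term x_2: no divisor's leading term divides it; move -71/55x_2 to the remainder.
  leading term 1: no divisor's leading term divides it; move 71/55 to the remainder.
  remainder -71/55x_2 + 71/55 ≠ 0; add g_4 = -71/55x_2 + 71/55 to the basis.

S(f_1,f_3): lcm = x_1x_3. S = -x_1 - 1/11x_2x_3 + 23/11x_3 - 1.
  leading term x_1: subtract (1/11)·f_1 from -x_1 - 1/11x_2x_3 + 23/11x_3 - 1 → -1/11x_2x_3 - 1/11x_2 + 23/11x_3 + 1/11
  leading term x_2x_3: subtract (5/71x_3)·g_4 from -1/11x_2x_3 - 1/11x_2 + 23/11x_3 + 1/11 → -1/11x_2 + 2x_3 + 1/11
  leading term x_2: subtract (5/71)·g_4 from -1/11x_2 + 2x_3 + 1/11 → 2x_3
  leading term x_3: no divisor's leading term divides it; move 2x_3 to the remainder.
  remainder 2x_3 ≠ 0; add g_5 = 2x_3 to the basis.

The other S-polynomials (S(f_2,f_3), S(f_1,g_4), S(f_2,g_4), S(f_3,g_4), S(f_1,g_5), S(f_2,g_5), S(f_3,g_5), S(g_4,g_5)) all reduce to 0 modulo the current basis, so we have a Gröbner basis.
Inter-reduce: drop elements whose leading term is divisible by another's, tail-reduce, and make monic.

G = {x_1 + 1, x_2 - 1, x_3}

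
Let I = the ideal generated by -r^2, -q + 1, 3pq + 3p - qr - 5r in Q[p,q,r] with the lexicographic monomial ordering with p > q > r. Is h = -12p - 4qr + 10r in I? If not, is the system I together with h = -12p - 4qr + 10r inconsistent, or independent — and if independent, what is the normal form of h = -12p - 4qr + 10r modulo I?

First compute the reduced Gröbner basis of I by Buchberger's algorithm.
f_1 = -r^2, LT = r^2.
f_2 = -q + 1, LT = q.
f_3 = 3pq + 3p - qr - 5r, LT = pq.

S(f_1,f_2): leading monomials are coprime, so the S-polynomial reduces to 0 (Buchberger's first criterion).
S(f_1,f_3): leading monomials are coprime, so the S-polynomial reduces to 0 (Buchberger's first criterion).
S(f_2,f_3): lcm = pq. S = -2p + 1/3qr + 5/3r.
  leading term p: no divisor's leading term divides it; move -2p to the remainder.
  leading term qr: subtract (-1/3r)·f_2 from 1/3qr + 5/3r → 2r
  leading term r: no divisor's leading term divides it; move 2r to the remainder.
  remainder -2p + 2r ≠ 0; add k_4 = -2p + 2r to the basis.

S(f_1,k_4): leading monomials are coprime, so the S-polynomial reduces to 0 (Buchberger's first criterion).
S(f_2,k_4): leading monomials are coprime, so the S-polynomial reduces to 0 (Buchberger's first criterion).
S(f_3,k_4): lcm = pq. S = p + 2/3qr - 5/3r.
  leading term p: subtract (-1/2)·k_4 from p + 2/3qr - 5/3r → 2/3qr - 2/3r
  leading term qr: subtract (-2/3r)·f_2 from 2/3qr - 2/3r → 0
  remainder 0.

Every S-polynomial of the final basis reduces to 0, so we have a Gröbner basis.
Inter-reduce: drop elements whose leading term is divisible by another's, tail-reduce, and make monic.
Reduced Gröbner basis: {p - r, q - 1, r^2}.
Label its elements g_1 = p - r, g_2 = q - 1, g_3 = r^2.

Reduce h = -12p - 4qr + 10r modulo G:
  leading term p: subtract (-12)·g_1 from -12p - 4qr + 10r → -4qr - 2r
  leading term qr: subtract (-4r)·g_2 from -4qr - 2r → -6r
  leading term r: no divisor's leading term divides it; move -6r to the remainder.
  normal form = -6r.
The normal form is nonzero, so h ∉ I. Since h minus its normal form lies in I, I + (h) = I + (n) where n = -6r; decide whether this ideal is the whole ring.
Run Buchberger on G together with n (pairs among the g_i already reduce to 0 since G is a Gröbner basis):
g_1 = p - r, LT = p.
g_2 = q - 1, LT = q.
g_3 = r^2, LT = r^2.
n = -6r, LT = r.

S(g_1,g_2): leading monomials are coprime, so the S-polynomial reduces to 0 (Buchberger's first criterion).
S(g_1,g_3): leading monomials are coprime, so the S-polynomial reduces to 0 (Buchberger's first criterion).
S(g_1,n): leading monomials are coprime, so the S-polynomial reduces to 0 (Buchberger's first criterion).
S(g_2,g_3): leading monomials are coprime, so the S-polynomial reduces to 0 (Buchberger's first criterion).
S(g_2,n): leading monomials are coprime, so the S-polynomial reduces to 0 (Buchberger's first criterion).
S(g_3,n): lcm = r^2. S = 0.
  remainder 0.

Every S-polynomial of the final basis reduces to 0, so we have a Gröbner basis.
Inter-reduce: drop elements whose leading term is divisible by another's, tail-reduce, and make monic.
Reduced Gröbner basis: {p, q - 1, r}.
The reduced Gröbner basis of I + (h) is {p, q - 1, r} ≠ {1}, a proper ideal, so the enlarged system stays consistent: h is independent of I, with normal form -6r.

-12p - 4qr + 10r is independent of I; its normal form modulo I is -6r.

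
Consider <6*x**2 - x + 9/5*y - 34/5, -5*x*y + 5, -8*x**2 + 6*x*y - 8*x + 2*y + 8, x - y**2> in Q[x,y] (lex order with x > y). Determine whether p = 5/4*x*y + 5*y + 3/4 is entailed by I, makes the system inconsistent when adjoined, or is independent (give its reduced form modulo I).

First compute the reduced Gröbner basis of I by Buchberger's algorithm.
f_1 = 6*x**2 - x + 9/5*y - 34/5, LT = x**2.
f_2 = -5*x*y + 5, LT = x*y.
f_3 = -8*x**2 + 6*x*y - 8*x + 2*y + 8, LT = x**2.
f_4 = x - y**2, LT = x.

S(f_1,f_2): lcm = x**2*y. S = -1/6*x*y + x + 3/10*y**2 - 17/15*y.
  leading term x*y: subtract (1/30)·f_2 from -1/6*x*y + x + 3/10*y**2 - 17/15*y → x + 3/10*y**2 - 17/15*y - 1/6
  leading term x: subtract (1)·f_4 from x + 3/10*y**2 - 17/15*y - 1/6 → 13/10*y**2 - 17/15*y - 1/6
  leading term y**2: no divisor's leading term divides it; move 13/10*y**2 to the remainder.
  leading term y: no divisor's leading term divides it; move -17/15*y to the remainder.
  leading term 1: no divisor's leading term divides it; move -1/6 to the remainder.
  remainder 13/10*y**2 - 17/15*y - 1/6 ≠ 0; add h_5 = 13/10*y**2 - 17/15*y - 1/6 to the basis.

S(f_1,f_3): lcm = x**2. S = 3/4*x*y - 7/6*x + 11/20*y - 2/15.
  leading term x*y: subtract (-3/20)·f_2 from 3/4*x*y - 7/6*x + 11/20*y - 2/15 → -7/6*x + 11/20*y + 37/60
  leading term x: subtract (-7/6)·f_4 from -7/6*x + 11/20*y + 37/60 → -7/6*y**2 + 11/20*y + 37/60
  leading term y**2: subtract (-35/39)·h_5 from -7/6*y**2 + 11/20*y + 37/60 → -1093/2340*y + 1093/2340
  leading term y: no divisor's leading term divides it; move -1093/2340*y to the remainder.
  leading term 1: no divisor's leading term divides it; move 1093/2340 to the remainder.
  remainder -1093/2340*y + 1093/2340 ≠ 0; add h_6 = -1093/2340*y + 1093/2340 to the basis.

The other S-polynomials (S(f_1,f_4), S(f_2,f_3), S(f_2,f_4), S(f_3,f_4), S(f_1,h_5), S(f_2,h_5), S(f_3,h_5), S(f_4,h_5), S(f_1,h_6), S(f_2,h_6), S(f_3,h_6), S(f_4,h_6), S(h_5,h_6)) all reduce to 0 modulo the current basis, so we have a Gröbner basis.
Inter-reduce: drop elements whose leading term is divisible by another's, tail-reduce, and make monic.
Reduced Gröbner basis: {x - 1, y - 1}.
Label its elements g_1 = x - 1, g_2 = y - 1.

Reduce p = 5/4*x*y + 5*y + 3/4 modulo G:
  leading term x*y: subtract (5/4*y)·g_1 from 5/4*x*y + 5*y + 3/4 → 25/4*y + 3/4
  leading term y: subtract (25/4)·g_2 from 25/4*y + 3/4 → 7
  leading term 1: no divisor's leading term divides it; move 7 to the remainder.
  normal form = 7.
The normal form is nonzero, so p ∉ I. Since p minus its normal form lies in I, I + (p) = I + (r) where r = 7; decide whether this ideal is the whole ring.
Here r = 7 is a nonzero constant, hence a unit: 1 ∈ I + (p), the Gröbner basis of I + (p) is {1}, and the enlarged system has no common solution — adjoining p is inconsistent.

Adjoining 5/4*x*y + 5*y + 3/4 makes the ideal the whole ring: the system is inconsistent.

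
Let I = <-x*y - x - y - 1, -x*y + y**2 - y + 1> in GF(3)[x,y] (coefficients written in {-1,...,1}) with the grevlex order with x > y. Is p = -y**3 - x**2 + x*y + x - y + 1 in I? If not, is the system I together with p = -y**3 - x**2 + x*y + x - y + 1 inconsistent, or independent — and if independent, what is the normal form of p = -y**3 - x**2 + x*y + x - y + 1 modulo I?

First compute the reduced Gröbner basis of I by Buchberger's algorithm.
f_1 = -x*y - x - y - 1, LT = x*y.
f_2 = -x*y + y**2 - y + 1, LT = x*y.

S(f_1,f_2): lcm = x*y. S = y**2 + x - 1.
  leading term y**2: no divisor's leading term divides it; move y**2 to the remainder.
  leading term x: no divisor's leading term divides it; move x to the remainder.
  leading term 1: no divisor's leading term divides it; move -1 to the remainder.
  remainder y**2 + x - 1 ≠ 0; add h_3 = y**2 + x - 1 to the basis.

S(f_1,h_3): lcm = x*y**2. S = -x**2 + x*y + y**2 + x + y.
  leading term x**2: no divisor's leading term divides it; move -x**2 to the remainder.
  leading term x*y: subtract (-1)·f_1 from x*y + y**2 + x + y → y**2 - 1
  leading term y**2: subtract (1)·h_3 from y**2 - 1 → -x
  leading term x: no divisor's leading term divides it; move -x to the remainder.
  remainder -x**2 - x ≠ 0; add h_4 = -x**2 - x to the basis.

The other S-polynomials (S(f_2,h_3), S(f_1,h_4), S(f_2,h_4), S(h_3,h_4)) all reduce to 0 modulo the current basis, so we have a Gröbner basis.
Inter-reduce: drop elements whose leading term is divisible by another's, tail-reduce, and make monic.
Reduced Gröbner basis: {x**2 + x, x*y + x + y + 1, y**2 + x - 1}.
Label its elements g_1 = x**2 + x, g_2 = x*y + x + y + 1, g_3 = y**2 + x - 1.

Reduce p = -y**3 - x**2 + x*y + x - y + 1 modulo G:
  leading term y**3: subtract (-y)·g_3 from -y**3 - x**2 + x*y + x - y + 1 → -x**2 - x*y + x + y + 1
  leading term x**2: subtract (-1)·g_1 from -x**2 - x*y + x + y + 1 → -x*y - x + y + 1
  leading term x*y: subtract (-1)·g_2 from -x*y - x + y + 1 → -y - 1
  leading term y: no divisor's leading term divides it; move -y to the remainder.
  leading term 1: no divisor's leading term divides it; move -1 to the remainder.
  normal form = -y - 1.
The normal form is nonzero, so p ∉ I. Since p minus its normal form lies in I, I + (p) = I + (r) where r = -y - 1; decide whether this ideal is the whole ring.
Run Buchberger on G together with r (pairs among the g_i already reduce to 0 since G is a Gröbner basis):
g_1 = x**2 + x, LT = x**2.
g_2 = x*y + x + y + 1, LT = x*y.
g_3 = y**2 + x - 1, LT = y**2.
r = -y - 1, LT = y.

S(g_3,r): lcm = y**2. S = x - y - 1.
  leading term x: no divisor's leading term divides it; move x to the remainder.
  leading term y: subtract (1)·r from -y - 1 → 0
  remainder x ≠ 0; add m_5 = x to the basis.

The other S-polynomials (S(g_1,g_2), S(g_1,g_3), S(g_1,r), S(g_2,g_3), S(g_2,r), S(g_1,m_5), S(g_2,m_5), S(g_3,m_5), S(r,m_5)) all reduce to 0 modulo the current basis, so we have a Gröbner basis.
Inter-reduce: drop elements whose leading term is divisible by another's, tail-reduce, and make monic.
Reduced Gröbner basis: {x, y + 1}.
The reduced Gröbner basis of I + (p) is {x, y + 1} ≠ {1}, a proper ideal, so the enlarged system stays consistent: p is independent of I, with normal form -y - 1.

-y**3 - x**2 + x*y + x - y + 1 is independent of I; its normal form modulo I is -y - 1.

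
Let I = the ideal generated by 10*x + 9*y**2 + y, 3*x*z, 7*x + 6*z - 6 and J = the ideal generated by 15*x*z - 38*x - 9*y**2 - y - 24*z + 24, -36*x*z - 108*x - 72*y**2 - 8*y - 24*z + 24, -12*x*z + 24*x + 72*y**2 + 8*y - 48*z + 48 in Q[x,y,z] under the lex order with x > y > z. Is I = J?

Yes, the ideals are equal.

Equality of ideals is decidable: compute both reduced Gröbner bases (unique for the ordering) and check whether they agree.
Buchberger on the first generating set:
f_1 = 10*x + 9*y**2 + y, LT = x.
f_2 = 3*x*z, LT = x*z.
f_3 = 7*x + 6*z - 6, LT = x.

S(f_1,f_2): lcm = x*z. S = 9/10*y**2*z + 1/10*y*z.
  leading term y**2*z: no divisor's leading term divides it; move 9/10*y**2*z to the remainder.
  leading term y*z: no divisor's leading term divides it; move 1/10*y*z to the remainder.
  remainder 9/10*y**2*z + 1/10*y*z ≠ 0; add g_4 = 9/10*y**2*z + 1/10*y*z to the basis.

S(f_1,f_3): lcm = x. S = 9/10*y**2 + 1/10*y - 6/7*z + 6/7.
  leading term y**2: no divisor's leading term divides it; move 9/10*y**2 to the remainder.
  leading term y: no divisor's leading term divides it; move 1/10*y to the remainder.
  leading term z: no divisor's leading term divides it; move -6/7*z to the remainder.
  leading term 1: no divisor's leading term divides it; move 6/7 to the remainder.
  remainder 9/10*y**2 + 1/10*y - 6/7*z + 6/7 ≠ 0; add g_5 = 9/10*y**2 + 1/10*y - 6/7*z + 6/7 to the basis.

S(f_2,f_3): lcm = x*z. S = -6/7*z**2 + 6/7*z.
  leading term z**2: no divisor's leading term divides it; move -6/7*z**2 to the remainder.
  leading term z: no divisor's leading term divides it; move 6/7*z to the remainder.
  remainder -6/7*z**2 + 6/7*z ≠ 0; add g_6 = -6/7*z**2 + 6/7*z to the basis.

The other S-polynomials (S(f_1,g_4), S(f_2,g_4), S(f_3,g_4), S(f_1,g_5), S(f_2,g_5), S(f_3,g_5), S(g_4,g_5), S(f_1,g_6), S(f_2,g_6), S(f_3,g_6), S(g_4,g_6), S(g_5,g_6)) all reduce to 0 modulo the current basis, so we have a Gröbner basis.
Inter-reduce: drop elements whose leading term is divisible by another's, tail-reduce, and make monic.
Reduced Gröbner basis: {x + 6/7*z - 6/7, y**2 + 1/9*y - 20/21*z + 20/21, z**2 - z}.

Buchberger on the second generating set:
h_1 = 15*x*z - 38*x - 9*y**2 - y - 24*z + 24, LT = x*z.
h_2 = -36*x*z - 108*x - 72*y**2 - 8*y - 24*z + 24, LT = x*z.
h_3 = -12*x*z + 24*x + 72*y**2 + 8*y - 48*z + 48, LT = x*z.

S(h_1,h_2): lcm = x*z. S = -83/15*x - 13/5*y**2 - 13/45*y - 34/15*z + 34/15.
  leading term x: no divisor's leading term divides it; move -83/15*x to the remainder.
  leading term y**2: no divisor's leading term divides it; move -13/5*y**2 to the remainder.
  leading term y: no divisor's leading term divides it; move -13/45*y to the remainder.
  leading term z: no divisor's leading term divides it; move -34/15*z to the remainder.
  leading term 1: no divisor's leading term divides it; move 34/15 to the remainder.
  remainder -83/15*x - 13/5*y**2 - 13/45*y - 34/15*z + 34/15 ≠ 0; add k_4 = -83/15*x - 13/5*y**2 - 13/45*y - 34/15*z + 34/15 to the basis.

S(h_1,h_3): lcm = x*z. S = -8/15*x + 27/5*y**2 + 3/5*y - 28/5*z + 28/5.
  leading term x: subtract (8/83)·k_4 from -8/15*x + 27/5*y**2 + 3/5*y - 28/5*z + 28/5 → 469/83*y**2 + 469/747*y - 1340/249*z + 1340/249
  leading term y**2: no divisor's leading term divides it; move 469/83*y**2 to the remainder.
  leading term y: no divisor's leading term divides it; move 469/747*y to the remainder.
  leading term z: no divisor's leading term divides it; move -1340/249*z to the remainder.
  leading term 1: no divisor's leading term divides it; move 1340/249 to the remainder.
  remainder 469/83*y**2 + 469/747*y - 1340/249*z + 1340/249 ≠ 0; add k_5 = 469/83*y**2 + 469/747*y - 1340/249*z + 1340/249 to the basis.

S(h_1,k_4): lcm = x*z. S = -38/15*x - 39/83*y**2*z - 3/5*y**2 - 13/249*y*z - 1/15*y - 34/83*z**2 - 494/415*z + 8/5.
  leading term x: subtract (38/83)·k_4 from -38/15*x - 39/83*y**2*z - 3/5*y**2 - 13/249*y*z - 1/15*y - 34/83*z**2 - 494/415*z + 8/5 → -39/83*y**2*z + 49/83*y**2 - 13/249*y*z + 49/747*y - 34/83*z**2 - 38/249*z + 140/249
  leading term y**2*z: subtract (-39/469*z)·k_5 from -39/83*y**2*z + 49/83*y**2 - 13/249*y*z + 49/747*y - 34/83*z**2 - 38/249*z + 140/249 → 49/83*y**2 + 49/747*y - 6/7*z**2 + 514/1743*z + 140/249
  leading term y**2: subtract (7/67)·k_5 from 49/83*y**2 + 49/747*y - 6/7*z**2 + 514/1743*z + 140/249 → -6/7*z**2 + 6/7*z
  leading term z**2: no divisor's leading term divides it; move -6/7*z**2 to the remainder.
  leading term z: no divisor's leading term divides it; move 6/7*z to the remainder.
  remainder -6/7*z**2 + 6/7*z ≠ 0; add k_6 = -6/7*z**2 + 6/7*z to the basis.

The other S-polynomials (S(h_2,h_3), S(h_2,k_4), S(h_3,k_4), S(h_1,k_5), S(h_2,k_5), S(h_3,k_5), S(k_4,k_5), S(h_1,k_6), S(h_2,k_6), S(h_3,k_6), S(k_4,k_6), S(k_5,k_6)) all reduce to 0 modulo the current basis, so we have a Gröbner basis.
Inter-reduce: drop elements whose leading term is divisible by another's, tail-reduce, and make monic.
Reduced Gröbner basis: {x + 6/7*z - 6/7, y**2 + 1/9*y - 20/21*z + 20/21, z**2 - z}.

Same reduced basis, so the two generating sets span the same ideal.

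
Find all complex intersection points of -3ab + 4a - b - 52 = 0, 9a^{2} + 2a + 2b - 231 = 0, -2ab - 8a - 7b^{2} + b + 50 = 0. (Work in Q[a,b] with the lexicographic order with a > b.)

Compute a lex Gröbner basis by Buchberger's algorithm.
f_1 = -3ab + 4a - b - 52, LT = ab.
f_2 = 9a^{2} + 2a + 2b - 231, LT = a^{2}.
f_3 = -2ab - 8a - 7b^{2} + b + 50, LT = ab.

S(f_1,f_2): lcm = a^{2}b. S = -\tfrac{4}{3}a^{2} + \tfrac{1}{9}ab + \tfrac{52}{3}a - \tfrac{2}{9}b^{2} + \tfrac{77}{3}b.
  reduce S modulo (f_1, f_2, f_3):
  remainder \tfrac{160}{9}a - \tfrac{2}{9}b^{2} + \tfrac{700}{27}b - \tfrac{976}{27} ≠ 0; add h_4 = \tfrac{160}{9}a - \tfrac{2}{9}b^{2} + \tfrac{700}{27}b - \tfrac{976}{27} to the basis.

S(f_1,f_3): lcm = ab. S = -\tfrac{16}{3}a - \tfrac{7}{2}b^{2} + \tfrac{5}{6}b + \tfrac{127}{3}.
  reduce S modulo (f_1, f_2, f_3, h_4):
  remainder -\tfrac{107}{30}b^{2} + \tfrac{155}{18}b + \tfrac{1417}{45} ≠ 0; add h_5 = -\tfrac{107}{30}b^{2} + \tfrac{155}{18}b + \tfrac{1417}{45} to the basis.

S(f_2,f_3): lcm = a^{2}b. S = -4a^{2} - \tfrac{7}{2}ab^{2} + \tfrac{13}{18}ab + 25a + \tfrac{2}{9}b^{2} - \tfrac{77}{3}b.
  reduce S modulo (f_1, f_2, f_3, h_4, h_5):
  remainder \tfrac{512839}{46224}b + \tfrac{512839}{23112} ≠ 0; add h_6 = \tfrac{512839}{46224}b + \tfrac{512839}{23112} to the basis.

The other S-polynomials (S(f_1,h_4), S(f_2,h_4), S(f_3,h_4), S(f_1,h_5), S(f_2,h_5), S(f_3,h_5), S(h_4,h_5), S(f_1,h_6), S(f_2,h_6), S(f_3,h_6), S(h_4,h_6), S(h_5,h_6)) all reduce to 0 modulo the current basis, so we have a Gröbner basis.
Inter-reduce: drop elements whose leading term is divisible by another's, tail-reduce, and make monic.
Reduced Gröbner basis: {a - 5, b + 2}.

The lex basis is triangular: the last element involves only b. Solving b + 2 = 0 gives b ∈ {-2}; substituting each value into the earlier elements determines the remaining variables.
  b = -2: the earlier basis element becomes a - 5 = 0, giving a = 5 — point (5, -2).
A lex Gröbner basis triangularizes the system, enabling back-substitution.

{(5, -2)}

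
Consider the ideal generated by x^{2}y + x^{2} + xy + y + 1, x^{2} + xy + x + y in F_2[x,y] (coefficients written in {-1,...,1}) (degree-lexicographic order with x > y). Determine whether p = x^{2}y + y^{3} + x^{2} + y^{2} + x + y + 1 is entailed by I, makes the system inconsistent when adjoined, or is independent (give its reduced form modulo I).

Adjoining x^{2}y + y^{3} + x^{2} + y^{2} + x + y + 1 makes the ideal the whole ring: the system is inconsistent.

First compute the reduced Gröbner basis of I by Buchberger's algorithm.
f_1 = x^{2}y + x^{2} + xy + y + 1, LT = x^{2}y.
f_2 = x^{2} + xy + x + y, LT = x^{2}.

S(f_1,f_2): lcm = x^{2}y. S = xy^{2} + x^{2} + y^{2} + y + 1.
  leading term xy^{2}: no divisor's leading term divides it; move xy^{2} to the remainder.
  leading term x^{2}: subtract (1)·f_2 from x^{2} + y^{2} + y + 1 → xy + y^{2} + x + 1
  leading term xy: no divisor's leading term divides it; move xy to the remainder.
  leading term y^{2}: no divisor's leading term divides it; move y^{2} to the remainder.
  leading term x: no divisor's leading term divides it; move x to the remainder.
  leading term 1: no divisor's leading term divides it; move 1 to the remainder.
  remainder xy^{2} + xy + y^{2} + x + 1 ≠ 0; add h_3 = xy^{2} + xy + y^{2} + x + 1 to the basis.

S(f_1,h_3): lcm = x^{2}y^{2}. S = x^{2} + y^{2} + x + y.
  leading term x^{2}: subtract (1)·f_2 from x^{2} + y^{2} + x + y → xy + y^{2}
  leading term xy: no divisor's leading term divides it; move xy to the remainder.
  leading term y^{2}: no divisor's leading term divides it; move y^{2} to the remainder.
  remainder xy + y^{2} ≠ 0; add h_4 = xy + y^{2} to the basis.

S(h_3,h_4): lcm = xy^{2}. S = y^{3} + xy + y^{2} + x + 1.
  leading term y^{3}: no divisor's leading term divides it; move y^{3} to the remainder.
  leading term xy: subtract (1)·h_4 from xy + y^{2} + x + 1 → x + 1
  leading term x: no divisor's leading term divides it; move x to the remainder.
  leading term 1: no divisor's leading term divides it; move 1 to the remainder.
  remainder y^{3} + x + 1 ≠ 0; add h_5 = y^{3} + x + 1 to the basis.

The other S-polynomials (S(f_2,h_3), S(f_1,h_4), S(f_2,h_4), S(f_1,h_5), S(f_2,h_5), S(h_3,h_5), S(h_4,h_5)) all reduce to 0 modulo the current basis, so we have a Gröbner basis.
Inter-reduce: drop elements whose leading term is divisible by another's, tail-reduce, and make monic.
Reduced Gröbner basis: {y^{3} + x + 1, x^{2} + y^{2} + x + y, xy + y^{2}}.
Label its elements g_1 = y^{3} + x + 1, g_2 = x^{2} + y^{2} + x + y, g_3 = xy + y^{2}.

Reduce p = x^{2}y + y^{3} + x^{2} + y^{2} + x + y + 1 modulo G:
  leading term x^{2}y: subtract (y)·g_2 from x^{2}y + y^{3} + x^{2} + y^{2} + x + y + 1 → x^{2} + xy + x + y + 1
  leading term x^{2}: subtract (1)·g_2 from x^{2} + xy + x + y + 1 → xy + y^{2} + 1
  leading term xy: subtract (1)·g_3 from xy + y^{2} + 1 → 1
  leading term 1: no divisor's leading term divides it; move 1 to the remainder.
  normal form = 1.
The normal form is nonzero, so p ∉ I. Since p minus its normal form lies in I, I + (p) = I + (r) where r = 1; decide whether this ideal is the whole ring.
Here r = 1 is a nonzero constant, hence a unit: 1 ∈ I + (p), the Gröbner basis of I + (p) is {1}, and the enlarged system has no common solution — adjoining p is inconsistent.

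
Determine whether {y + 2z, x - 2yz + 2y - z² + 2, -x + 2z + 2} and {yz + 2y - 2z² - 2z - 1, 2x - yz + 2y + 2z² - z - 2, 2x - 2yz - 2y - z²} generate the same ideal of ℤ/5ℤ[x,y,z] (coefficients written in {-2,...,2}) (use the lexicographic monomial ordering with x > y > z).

For a fixed monomial order, each ideal has a unique reduced Gröbner basis; comparing bases decides equality.
Buchberger on the first generating set:
f_1 = y + 2z, LT = y.
f_2 = x - 2yz + 2y - z² + 2, LT = x.
f_3 = -x + 2z + 2, LT = x.

S(f_2,f_3): lcm = x. S = -2yz + 2y - z² + 2z - 1.
  reduce S modulo (f_1, f_2, f_3):
  remainder -2z² - 2z - 1 ≠ 0; add g_4 = -2z² - 2z - 1 to the basis.

The other S-polynomials (S(f_1,f_2), S(f_1,f_3), S(f_1,g_4), S(f_2,g_4), S(f_3,g_4)) all reduce to 0 modulo the current basis, so we have a Gröbner basis.
Inter-reduce: drop elements whose leading term is divisible by another's, tail-reduce, and make monic.
Reduced Gröbner basis: {x - 2z - 2, y + 2z, z² + z - 2}.

Buchberger on the second generating set:
h_1 = yz + 2y - 2z² - 2z - 1, LT = yz.
h_2 = 2x - yz + 2y + 2z² - z - 2, LT = x.
h_3 = 2x - 2yz - 2y - z², LT = x.

S(h_2,h_3): lcm = x. S = -2yz + 2y - z² + 2z - 1.
  reduce S modulo (h_1, h_2, h_3):
  remainder y - 2z + 2 ≠ 0; add k_4 = y - 2z + 2 to the basis.

The other S-polynomials (S(h_1,h_2), S(h_1,h_3), S(h_1,k_4), S(h_2,k_4), S(h_3,k_4)) all reduce to 0 modulo the current basis, so we have a Gröbner basis.
Inter-reduce: drop elements whose leading term is divisible by another's, tail-reduce, and make monic.
Reduced Gröbner basis: {x + 2, y - 2z + 2}.

The bases are distinct; the ideals are different.

No, the ideals differ.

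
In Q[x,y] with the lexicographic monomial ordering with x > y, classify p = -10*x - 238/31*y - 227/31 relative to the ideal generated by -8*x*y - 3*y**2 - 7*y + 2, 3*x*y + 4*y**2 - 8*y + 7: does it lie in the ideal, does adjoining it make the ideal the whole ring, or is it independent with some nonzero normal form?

Adjoining -10*x - 238/31*y - 227/31 makes the ideal the whole ring: the system is inconsistent.

First compute the reduced Gröbner basis of I by Buchberger's algorithm.
f_1 = -8*x*y - 3*y**2 - 7*y + 2, LT = x*y.
f_2 = 3*x*y + 4*y**2 - 8*y + 7, LT = x*y.

S(f_1,f_2): lcm = x*y. S = -23/24*y**2 + 85/24*y - 31/12.
  reduce S modulo (f_1, f_2):
  remainder -23/24*y**2 + 85/24*y - 31/12 ≠ 0; add h_3 = -23/24*y**2 + 85/24*y - 31/12 to the basis.

S(f_1,h_3): lcm = x*y**2. S = 85/23*x*y - 62/23*x + 3/8*y**3 + 7/8*y**2 - 1/4*y.
  reduce S modulo (f_1, f_2, h_3):
  remainder -62/23*x - 29/23*y - 33/23 ≠ 0; add h_4 = -62/23*x - 29/23*y - 33/23 to the basis.

The other S-polynomials (S(f_2,h_3), S(f_1,h_4), S(f_2,h_4), S(h_3,h_4)) all reduce to 0 modulo the current basis, so we have a Gröbner basis.
Inter-reduce: drop elements whose leading term is divisible by another's, tail-reduce, and make monic.
Reduced Gröbner basis: {x + 29/62*y + 33/62, y**2 - 85/23*y + 62/23}.
Label its elements g_1 = x + 29/62*y + 33/62, g_2 = y**2 - 85/23*y + 62/23.

Reduce p = -10*x - 238/31*y - 227/31 modulo G:
  leading term x: subtract (-10)·g_1 from -10*x - 238/31*y - 227/31 → -3*y - 2
  leading term y: no divisor's leading term divides it; move -3*y to the remainder.
  leading term 1: no divisor's leading term divides it; move -2 to the remainder.
  normal form = -3*y - 2.
The normal form is nonzero, so p ∉ I. Since p minus its normal form lies in I, I + (p) = I + (r) where r = -3*y - 2; decide whether this ideal is the whole ring.
Run Buchberger on G together with r (pairs among the g_i already reduce to 0 since G is a Gröbner basis):
g_1 = x + 29/62*y + 33/62, LT = x.
g_2 = y**2 - 85/23*y + 62/23, LT = y**2.
r = -3*y - 2, LT = y.

S(g_2,r): lcm = y**2. S = -301/69*y + 62/23.
  reduce S modulo (g_1, g_2, r):
  remainder 1160/207 ≠ 0; add m_4 = 1160/207 to the basis.

The other S-polynomials (S(g_1,g_2), S(g_1,r), S(g_1,m_4), S(g_2,m_4), S(r,m_4)) all reduce to 0 modulo the current basis, so we have a Gröbner basis.
Inter-reduce: drop elements whose leading term is divisible by another's, tail-reduce, and make monic.
Reduced Gröbner basis: {1}.
The reduced Gröbner basis of I + (p) is {1}: the ideal is the whole ring, so the enlarged system has no common solution — adjoining p is inconsistent.

The remainder on division by a Gröbner basis is unique — it is the normal form.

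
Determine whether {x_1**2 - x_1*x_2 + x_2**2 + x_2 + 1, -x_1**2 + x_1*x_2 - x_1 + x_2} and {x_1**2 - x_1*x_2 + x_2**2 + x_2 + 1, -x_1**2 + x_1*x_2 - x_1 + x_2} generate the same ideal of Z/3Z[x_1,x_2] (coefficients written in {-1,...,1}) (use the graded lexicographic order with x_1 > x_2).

Equality of ideals is decidable: compute both reduced Gröbner bases (unique for the ordering) and check whether they agree.
Buchberger on the first generating set:
f_1 = x_1**2 - x_1*x_2 + x_2**2 + x_2 + 1, LT = x_1**2.
f_2 = -x_1**2 + x_1*x_2 - x_1 + x_2, LT = x_1**2.

S(f_1,f_2): lcm = x_1**2. S = x_2**2 - x_1 - x_2 + 1.
  leading term x_2**2: no divisor's leading term divides it; move x_2**2 to the remainder.
  leading term x_1: no divisor's leading term divides it; move -x_1 to the remainder.
  leading term x_2: no divisor's leading term divides it; move -x_2 to the remainder.
  leading term 1: no divisor's leading term divides it; move 1 to the remainder.
  remainder x_2**2 - x_1 - x_2 + 1 ≠ 0; add g_3 = x_2**2 - x_1 - x_2 + 1 to the basis.

The other S-polynomials (S(f_1,g_3), S(f_2,g_3)) all reduce to 0 modulo the current basis, so we have a Gröbner basis.
Inter-reduce: drop elements whose leading term is divisible by another's, tail-reduce, and make monic.
Reduced Gröbner basis: {x_1**2 - x_1*x_2 + x_1 - x_2, x_2**2 - x_1 - x_2 + 1}.

Buchberger on the second generating set:
h_1 = x_1**2 - x_1*x_2 + x_2**2 + x_2 + 1, LT = x_1**2.
h_2 = -x_1**2 + x_1*x_2 - x_1 + x_2, LT = x_1**2.

S(h_1,h_2): lcm = x_1**2. S = x_2**2 - x_1 - x_2 + 1.
  leading term x_2**2: no divisor's leading term divides it; move x_2**2 to the remainder.
  leading term x_1: no divisor's leading term divides it; move -x_1 to the remainder.
  leading term x_2: no divisor's leading term divides it; move -x_2 to the remainder.
  leading term 1: no divisor's leading term divides it; move 1 to the remainder.
  remainder x_2**2 - x_1 - x_2 + 1 ≠ 0; add k_3 = x_2**2 - x_1 - x_2 + 1 to the basis.

The other S-polynomials (S(h_1,k_3), S(h_2,k_3)) all reduce to 0 modulo the current basis, so we have a Gröbner basis.
Inter-reduce: drop elements whose leading term is divisible by another's, tail-reduce, and make monic.
Reduced Gröbner basis: {x_1**2 - x_1*x_2 + x_1 - x_2, x_2**2 - x_1 - x_2 + 1}.

Same reduced basis, so the two generating sets span the same ideal.

Yes, the ideals are equal.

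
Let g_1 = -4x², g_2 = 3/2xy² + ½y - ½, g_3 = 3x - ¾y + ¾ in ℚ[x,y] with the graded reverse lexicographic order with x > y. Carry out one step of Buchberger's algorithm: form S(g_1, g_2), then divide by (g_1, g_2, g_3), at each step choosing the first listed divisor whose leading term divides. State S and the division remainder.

S(g_1, g_2) = -⅓xy + ⅓x; remainder on division = -1/12y² + ⅙y - 1/12.

lcm(LM(g_1), LM(g_2)) = x²y².
S = (lcm/LT(g_1))·g_1 − (lcm/LT(g_2))·g_2 = -⅓xy + ⅓x.
Reduce S modulo (g_1, g_2, g_3) in that order:
  leading term xy: subtract (-1/9y)·g_3 from -⅓xy + ⅓x → -1/12y² + ⅓x + 1/12y
  leading term y²: no divisor's leading term divides it; move -1/12y² to the remainder.
  leading term x: subtract (1/9)·g_3 from ⅓x + 1/12y → ⅙y - 1/12
  leading term y: no divisor's leading term divides it; move ⅙y to the remainder.
  leading term 1: no divisor's leading term divides it; move -1/12 to the remainder.
The remainder -1/12y² + ⅙y - 1/12 is nonzero, so it would be added as the next basis element.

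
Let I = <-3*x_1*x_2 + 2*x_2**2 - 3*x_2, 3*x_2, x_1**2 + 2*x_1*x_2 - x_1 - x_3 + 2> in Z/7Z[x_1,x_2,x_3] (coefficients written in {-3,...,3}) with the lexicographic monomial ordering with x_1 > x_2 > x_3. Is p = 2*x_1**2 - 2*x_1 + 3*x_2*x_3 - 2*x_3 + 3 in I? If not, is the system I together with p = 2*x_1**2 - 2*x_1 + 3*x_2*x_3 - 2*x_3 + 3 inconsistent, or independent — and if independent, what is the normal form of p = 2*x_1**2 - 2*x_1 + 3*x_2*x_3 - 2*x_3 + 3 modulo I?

Adjoining 2*x_1**2 - 2*x_1 + 3*x_2*x_3 - 2*x_3 + 3 makes the ideal the whole ring: the system is inconsistent.

First compute the reduced Gröbner basis of I by Buchberger's algorithm.
f_1 = -3*x_1*x_2 + 2*x_2**2 - 3*x_2, LT = x_1*x_2.
f_2 = 3*x_2, LT = x_2.
f_3 = x_1**2 + 2*x_1*x_2 - x_1 - x_3 + 2, LT = x_1**2.

The S-polynomials (S(f_1,f_2), S(f_1,f_3), S(f_2,f_3)) all reduce to 0 modulo the current basis, so we have a Gröbner basis.
Inter-reduce: drop elements whose leading term is divisible by another's, tail-reduce, and make monic.
Reduced Gröbner basis: {x_1**2 - x_1 - x_3 + 2, x_2}.
Label its elements g_1 = x_1**2 - x_1 - x_3 + 2, g_2 = x_2.

Reduce p = 2*x_1**2 - 2*x_1 + 3*x_2*x_3 - 2*x_3 + 3 modulo G:
  leading term x_1**2: subtract (2)·g_1 from 2*x_1**2 - 2*x_1 + 3*x_2*x_3 - 2*x_3 + 3 → 3*x_2*x_3 - 1
  leading term x_2*x_3: subtract (3*x_3)·g_2 from 3*x_2*x_3 - 1 → -1
  leading term 1: no divisor's leading term divides it; move -1 to the remainder.
  normal form = -1.
The normal form is nonzero, so p ∉ I. Since p minus its normal form lies in I, I + (p) = I + (r) where r = -1; decide whether this ideal is the whole ring.
Here r = -1 is a nonzero constant, hence a unit: 1 ∈ I + (p), the Gröbner basis of I + (p) is {1}, and the enlarged system has no common solution — adjoining p is inconsistent.

The remainder on division by a Gröbner basis is unique — it is the normal form.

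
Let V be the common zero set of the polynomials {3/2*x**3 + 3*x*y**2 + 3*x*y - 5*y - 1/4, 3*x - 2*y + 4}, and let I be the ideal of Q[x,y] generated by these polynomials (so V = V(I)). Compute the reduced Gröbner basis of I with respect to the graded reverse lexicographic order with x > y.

f_1 = 3/2*x**3 + 3*x*y**2 + 3*x*y - 5*y - 1/4, LT = x**3.
f_2 = 3*x - 2*y + 4, LT = x.

S(f_1,f_2): lcm = x**3. S = 2/3*x**2*y + 2*x*y**2 - 4/3*x**2 + 2*x*y - 10/3*y - 1/6.
  reduce S modulo (f_1, f_2):
  remainder 44/27*y**3 - 28/9*y**2 - 22/9*y - 137/54 ≠ 0; add g_3 = 44/27*y**3 - 28/9*y**2 - 22/9*y - 137/54 to the basis.

The other S-polynomials (S(f_1,g_3), S(f_2,g_3)) all reduce to 0 modulo the current basis, so we have a Gröbner basis.
Inter-reduce: drop elements whose leading term is divisible by another's, tail-reduce, and make monic.

G = {y**3 - 21/11*y**2 - 3/2*y - 137/88, x - 2/3*y + 4/3}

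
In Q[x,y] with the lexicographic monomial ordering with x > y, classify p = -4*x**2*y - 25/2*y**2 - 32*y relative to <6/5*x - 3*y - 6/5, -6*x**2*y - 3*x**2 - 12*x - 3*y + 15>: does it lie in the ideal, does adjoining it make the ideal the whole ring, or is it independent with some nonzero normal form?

First compute the reduced Gröbner basis of I by Buchberger's algorithm.
f_1 = 6/5*x - 3*y - 6/5, LT = x.
f_2 = -6*x**2*y - 3*x**2 - 12*x - 3*y + 15, LT = x**2*y.

S(f_1,f_2): lcm = x**2*y. S = -1/2*x**2 - 5/2*x*y**2 - x*y - 2*x - 1/2*y + 5/2.
  leading term x**2: subtract (-5/12*x)·f_1 from -1/2*x**2 - 5/2*x*y**2 - x*y - 2*x - 1/2*y + 5/2 → -5/2*x*y**2 - 9/4*x*y - 5/2*x - 1/2*y + 5/2
  leading term x*y**2: subtract (-25/12*y**2)·f_1 from -5/2*x*y**2 - 9/4*x*y - 5/2*x - 1/2*y + 5/2 → -9/4*x*y - 5/2*x - 25/4*y**3 - 5/2*y**2 - 1/2*y + 5/2
  leading term x*y: subtract (-15/8*y)·f_1 from -9/4*x*y - 5/2*x - 25/4*y**3 - 5/2*y**2 - 1/2*y + 5/2 → -5/2*x - 25/4*y**3 - 65/8*y**2 - 11/4*y + 5/2
  leading term x: subtract (-25/12)·f_1 from -5/2*x - 25/4*y**3 - 65/8*y**2 - 11/4*y + 5/2 → -25/4*y**3 - 65/8*y**2 - 9*y
  leading term y**3: no divisor's leading term divides it; move -25/4*y**3 to the remainder.
  leading term y**2: no divisor's leading term divides it; move -65/8*y**2 to the remainder.
  leading term y: no divisor's leading term divides it; move -9*y to the remainder.
  remainder -25/4*y**3 - 65/8*y**2 - 9*y ≠ 0; add h_3 = -25/4*y**3 - 65/8*y**2 - 9*y to the basis.

S(f_1,h_3): leading monomials are coprime, so the S-polynomial reduces to 0 (Buchberger's first criterion).
S(f_2,h_3): lcm = x**2*y**3. S = -4/5*x**2*y**2 - 36/25*x**2*y + 2*x*y**2 + 1/2*y**3 - 5/2*y**2.
  leading term x**2*y**2: subtract (-2/3*x*y**2)·f_1 from -4/5*x**2*y**2 - 36/25*x**2*y + 2*x*y**2 + 1/2*y**3 - 5/2*y**2 → -36/25*x**2*y - 2*x*y**3 + 6/5*x*y**2 + 1/2*y**3 - 5/2*y**2
  leading term x**2*y: subtract (-6/5*x*y)·f_1 from -36/25*x**2*y - 2*x*y**3 + 6/5*x*y**2 + 1/2*y**3 - 5/2*y**2 → -2*x*y**3 - 12/5*x*y**2 - 36/25*x*y + 1/2*y**3 - 5/2*y**2
  leading term x*y**3: subtract (-5/3*y**3)·f_1 from -2*x*y**3 - 12/5*x*y**2 - 36/25*x*y + 1/2*y**3 - 5/2*y**2 → -12/5*x*y**2 - 36/25*x*y - 5*y**4 - 3/2*y**3 - 5/2*y**2
  leading term x*y**2: subtract (-2*y**2)·f_1 from -12/5*x*y**2 - 36/25*x*y - 5*y**4 - 3/2*y**3 - 5/2*y**2 → -36/25*x*y - 5*y**4 - 15/2*y**3 - 49/10*y**2
  leading term x*y: subtract (-6/5*y)·f_1 from -36/25*x*y - 5*y**4 - 15/2*y**3 - 49/10*y**2 → -5*y**4 - 15/2*y**3 - 17/2*y**2 - 36/25*y
  leading term y**4: subtract (4/5*y)·h_3 from -5*y**4 - 15/2*y**3 - 17/2*y**2 - 36/25*y → -y**3 - 13/10*y**2 - 36/25*y
  leading term y**3: subtract (4/25)·h_3 from -y**3 - 13/10*y**2 - 36/25*y → 0
  remainder 0.

Every S-polynomial of the final basis reduces to 0, so we have a Gröbner basis.
Inter-reduce: drop elements whose leading term is divisible by another's, tail-reduce, and make monic.
Reduced Gröbner basis: {x - 5/2*y - 1, y**3 + 13/10*y**2 + 36/25*y}.
Label its elements g_1 = x - 5/2*y - 1, g_2 = y**3 + 13/10*y**2 + 36/25*y.

Reduce p = -4*x**2*y - 25/2*y**2 - 32*y modulo G:
  leading term x**2*y: subtract (-4*x*y)·g_1 from -4*x**2*y - 25/2*y**2 - 32*y → -10*x*y**2 - 4*x*y - 25/2*y**2 - 32*y
  leading term x*y**2: subtract (-10*y**2)·g_1 from -10*x*y**2 - 4*x*y - 25/2*y**2 - 32*y → -4*x*y - 25*y**3 - 45/2*y**2 - 32*y
  leading term x*y: subtract (-4*y)·g_1 from -4*x*y - 25*y**3 - 45/2*y**2 - 32*y → -25*y**3 - 65/2*y**2 - 36*y
  leading term y**3: subtract (-25)·g_2 from -25*y**3 - 65/2*y**2 - 36*y → 0
  normal form = 0.
Since the normal form is 0, p ∈ I.

The remainder on division by a Gröbner basis is unique — it is the normal form.

-4*x**2*y - 25/2*y**2 - 32*y lies in I (it reduces to 0).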